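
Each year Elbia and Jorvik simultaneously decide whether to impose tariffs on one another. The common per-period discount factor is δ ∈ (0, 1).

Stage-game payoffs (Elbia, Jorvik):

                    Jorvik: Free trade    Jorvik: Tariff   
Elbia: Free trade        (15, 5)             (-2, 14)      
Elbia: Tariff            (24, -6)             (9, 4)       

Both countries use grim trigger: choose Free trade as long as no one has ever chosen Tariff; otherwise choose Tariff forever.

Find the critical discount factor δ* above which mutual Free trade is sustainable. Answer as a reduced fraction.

Elbia's threshold: (24−15)/(24−9) = 3/5.
Jorvik's threshold: (14−5)/(14−4) = 9/10.
3/5 < 9/10, so Jorvik binds and δ* = 9/10.

9/10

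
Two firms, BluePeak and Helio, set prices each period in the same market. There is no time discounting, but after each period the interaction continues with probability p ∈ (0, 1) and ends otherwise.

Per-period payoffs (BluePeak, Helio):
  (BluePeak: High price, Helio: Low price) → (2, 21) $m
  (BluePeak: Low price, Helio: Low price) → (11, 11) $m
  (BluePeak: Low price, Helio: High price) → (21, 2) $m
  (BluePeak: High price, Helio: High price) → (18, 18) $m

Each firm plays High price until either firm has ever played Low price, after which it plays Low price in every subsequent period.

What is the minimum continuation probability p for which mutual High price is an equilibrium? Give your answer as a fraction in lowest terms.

3/10

With no time discounting, the continuation probability p plays the role of the discount factor.
Grim-trigger IC: 18/(1−p) ≥ 21 + 11p/(1−p) ⇒ p ≥ (21−18)/(21−11) = 3/10.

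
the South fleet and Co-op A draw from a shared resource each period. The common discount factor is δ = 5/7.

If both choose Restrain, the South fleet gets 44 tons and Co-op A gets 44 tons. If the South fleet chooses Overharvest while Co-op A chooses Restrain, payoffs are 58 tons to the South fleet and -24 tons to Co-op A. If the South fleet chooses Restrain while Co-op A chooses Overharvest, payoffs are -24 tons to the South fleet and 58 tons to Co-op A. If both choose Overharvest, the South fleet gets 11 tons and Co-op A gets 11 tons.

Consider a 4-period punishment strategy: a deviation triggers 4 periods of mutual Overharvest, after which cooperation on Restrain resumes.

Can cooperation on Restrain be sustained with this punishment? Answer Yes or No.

Yes

Comparing payoff streams over the 5 periods until play realigns: cooperate → 44(1+δ+…+δ^4); deviate → 58 + 11(δ+…+δ^4).
Cooperation is sustained iff (44−11)(δ+…+δ^4) ≥ 58−44.
δ+…+δ^4 = 5/7·(1−(5/7)^4)/(1−5/7) = 1.8492, and (58−44)/(44−11) = 0.4242.
1.8492 ≥ 0.4242, so cooperation is sustainable.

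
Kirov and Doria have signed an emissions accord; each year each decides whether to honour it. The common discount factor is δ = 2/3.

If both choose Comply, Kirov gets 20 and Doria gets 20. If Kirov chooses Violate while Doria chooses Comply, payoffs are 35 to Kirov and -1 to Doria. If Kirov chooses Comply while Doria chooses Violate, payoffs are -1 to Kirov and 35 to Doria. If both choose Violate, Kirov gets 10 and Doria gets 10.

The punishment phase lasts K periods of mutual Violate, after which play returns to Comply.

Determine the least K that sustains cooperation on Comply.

IC: δ(1−δ^K)/(1−δ) ≥ (35−20)/(20−10) = 3/2.
With δ = 2/3: need 1 − δ^K ≥ 3/2·(1−2/3)/(2/3), i.e. δ^K ≤ 0.2500.
Since (2/3)^3 = 0.2963 and (2/3)^4 = 0.1975, the smallest such K is 4.

4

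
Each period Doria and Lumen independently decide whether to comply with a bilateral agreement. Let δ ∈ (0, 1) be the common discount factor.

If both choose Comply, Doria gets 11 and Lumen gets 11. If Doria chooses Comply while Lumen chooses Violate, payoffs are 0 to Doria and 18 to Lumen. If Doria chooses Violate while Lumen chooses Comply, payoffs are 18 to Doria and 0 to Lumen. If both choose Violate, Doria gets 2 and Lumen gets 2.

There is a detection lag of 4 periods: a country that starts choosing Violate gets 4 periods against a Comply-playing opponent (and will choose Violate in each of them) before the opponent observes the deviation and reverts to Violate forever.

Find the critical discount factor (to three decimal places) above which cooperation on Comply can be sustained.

Deviating for the 4 undetected periods gains 18−11 = 7 per period over cooperation, then loses 11−2 = 9 per period forever once punishment starts.
Gain: 7(1 + δ + … + δ^3); loss: 9·δ^4/(1−δ).
No profitable deviation ⇔ 7(1−δ^4) ≤ 9·δ^4, i.e. δ^4 ≥ 7/(7+9) = 7/16.
Hence δ ≥ (7/16)^(1/4) ≈ 0.813.

0.813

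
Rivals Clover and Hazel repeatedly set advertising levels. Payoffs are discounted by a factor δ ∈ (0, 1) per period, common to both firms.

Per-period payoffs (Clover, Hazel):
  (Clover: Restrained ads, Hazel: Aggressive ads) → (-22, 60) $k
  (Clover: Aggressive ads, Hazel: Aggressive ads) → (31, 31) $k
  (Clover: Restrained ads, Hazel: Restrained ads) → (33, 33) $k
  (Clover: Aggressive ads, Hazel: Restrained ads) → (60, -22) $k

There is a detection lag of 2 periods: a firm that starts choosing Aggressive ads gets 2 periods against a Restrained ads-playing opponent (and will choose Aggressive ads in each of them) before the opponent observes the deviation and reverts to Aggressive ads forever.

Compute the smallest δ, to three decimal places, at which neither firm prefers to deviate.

0.965

Deviating for the 2 undetected periods gains 60−33 = 27 per period over cooperation, then loses 33−31 = 2 per period forever once punishment starts.
Gain: 27(1 + δ + … + δ^1); loss: 2·δ^2/(1−δ).
No profitable deviation ⇔ 27(1−δ^2) ≤ 2·δ^2, i.e. δ^2 ≥ 27/(27+2) = 27/29.
Hence δ ≥ (27/29)^(1/2) ≈ 0.965.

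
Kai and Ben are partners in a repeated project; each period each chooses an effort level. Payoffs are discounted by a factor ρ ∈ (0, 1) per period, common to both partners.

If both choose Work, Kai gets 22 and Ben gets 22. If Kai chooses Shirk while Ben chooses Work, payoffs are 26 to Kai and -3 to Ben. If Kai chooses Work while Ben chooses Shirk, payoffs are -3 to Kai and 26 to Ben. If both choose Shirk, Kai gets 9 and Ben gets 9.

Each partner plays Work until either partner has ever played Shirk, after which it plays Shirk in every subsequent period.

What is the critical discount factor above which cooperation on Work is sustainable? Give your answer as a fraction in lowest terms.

4/17

Under grim trigger the critical discount factor is (T−C)/(T−P) with T = 26, C = 22, P = 9.
ρ* = (26−22)/(26−9) = 4/17.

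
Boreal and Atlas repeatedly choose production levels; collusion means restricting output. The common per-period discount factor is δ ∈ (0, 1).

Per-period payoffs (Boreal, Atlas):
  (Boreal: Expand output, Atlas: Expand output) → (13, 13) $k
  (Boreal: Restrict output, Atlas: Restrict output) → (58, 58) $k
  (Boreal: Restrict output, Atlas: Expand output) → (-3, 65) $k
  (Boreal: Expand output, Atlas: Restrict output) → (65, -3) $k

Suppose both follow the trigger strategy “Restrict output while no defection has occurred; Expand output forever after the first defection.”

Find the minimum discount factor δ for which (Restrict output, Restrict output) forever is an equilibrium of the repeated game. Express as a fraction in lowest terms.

7/52

One-period gain from deviating is 65 − 58 = 7. The loss is 58 − 13 = 45 in every subsequent period, with present value 45·δ/(1−δ).
Deviation is unprofitable when 45·δ/(1−δ) ≥ 7, i.e. δ/(1−δ) ≥ 7/45.
Equivalently δ ≥ 7/(7+45) = 7/52.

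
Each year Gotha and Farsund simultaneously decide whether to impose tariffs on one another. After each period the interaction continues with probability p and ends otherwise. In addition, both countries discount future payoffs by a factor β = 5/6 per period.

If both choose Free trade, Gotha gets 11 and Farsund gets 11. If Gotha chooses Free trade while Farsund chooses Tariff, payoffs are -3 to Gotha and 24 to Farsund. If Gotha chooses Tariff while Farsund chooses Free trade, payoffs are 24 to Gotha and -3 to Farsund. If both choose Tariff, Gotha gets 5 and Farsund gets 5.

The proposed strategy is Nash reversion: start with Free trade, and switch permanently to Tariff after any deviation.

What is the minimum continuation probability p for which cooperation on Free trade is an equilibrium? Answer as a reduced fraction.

78/95

With continuation probability p and discount β, the effective per-period discount factor is βp.
Grim-trigger IC: βp ≥ (24−11)/(24−5) = 13/19.
So p ≥ (13/19)/(5/6) = 78/95.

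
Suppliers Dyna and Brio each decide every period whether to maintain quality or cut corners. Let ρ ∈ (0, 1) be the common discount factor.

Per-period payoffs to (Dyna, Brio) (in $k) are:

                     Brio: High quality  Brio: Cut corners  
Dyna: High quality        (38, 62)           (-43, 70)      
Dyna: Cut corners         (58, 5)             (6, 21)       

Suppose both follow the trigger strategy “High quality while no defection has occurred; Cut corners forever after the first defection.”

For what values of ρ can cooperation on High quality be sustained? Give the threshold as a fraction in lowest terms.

5/13

Dyna's threshold: (58−38)/(58−6) = 5/13.
Brio's threshold: (70−62)/(70−21) = 8/49.
5/13 > 8/49, so Dyna binds and ρ* = 5/13.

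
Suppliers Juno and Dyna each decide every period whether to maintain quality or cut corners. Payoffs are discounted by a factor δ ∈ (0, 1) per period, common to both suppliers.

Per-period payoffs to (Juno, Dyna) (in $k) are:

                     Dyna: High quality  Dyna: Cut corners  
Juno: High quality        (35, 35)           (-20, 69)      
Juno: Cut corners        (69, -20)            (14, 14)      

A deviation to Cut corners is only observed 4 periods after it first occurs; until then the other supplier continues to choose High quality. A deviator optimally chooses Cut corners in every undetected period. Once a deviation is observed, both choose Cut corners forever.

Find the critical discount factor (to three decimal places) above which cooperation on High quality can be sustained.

Deviating for the 4 undetected periods gains 69−35 = 34 per period over cooperation, then loses 35−14 = 21 per period forever once punishment starts.
Gain: 34(1 + δ + … + δ^3); loss: 21·δ^4/(1−δ).
No profitable deviation ⇔ 34(1−δ^4) ≤ 21·δ^4, i.e. δ^4 ≥ 34/(34+21) = 34/55.
Hence δ ≥ (34/55)^(1/4) ≈ 0.887.

0.887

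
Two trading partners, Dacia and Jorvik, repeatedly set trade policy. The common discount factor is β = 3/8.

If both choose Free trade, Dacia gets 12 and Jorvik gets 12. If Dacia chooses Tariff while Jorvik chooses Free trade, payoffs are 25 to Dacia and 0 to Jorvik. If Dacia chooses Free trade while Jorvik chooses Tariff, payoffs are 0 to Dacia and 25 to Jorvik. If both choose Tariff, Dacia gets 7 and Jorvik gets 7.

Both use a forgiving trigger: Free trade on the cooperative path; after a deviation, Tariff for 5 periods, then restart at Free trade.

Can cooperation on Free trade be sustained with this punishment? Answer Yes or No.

Comparing payoff streams over the 6 periods until play realigns: cooperate → 12(1+β+…+β^5); deviate → 25 + 7(β+…+β^5).
Cooperation is sustained iff (12−7)(β+…+β^5) ≥ 25−12.
β+…+β^5 = 3/8·(1−(3/8)^5)/(1−3/8) = 0.5956, and (25−12)/(12−7) = 2.6000.
0.5956 < 2.6000, so cooperation is not sustainable.

No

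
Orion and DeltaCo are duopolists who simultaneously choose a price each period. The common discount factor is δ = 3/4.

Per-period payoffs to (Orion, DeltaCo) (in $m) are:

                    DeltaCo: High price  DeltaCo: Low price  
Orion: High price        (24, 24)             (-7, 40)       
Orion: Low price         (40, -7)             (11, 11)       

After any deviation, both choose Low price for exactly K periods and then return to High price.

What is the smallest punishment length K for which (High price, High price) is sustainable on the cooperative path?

2

No profitable deviation requires (24−11)(δ+…+δ^K) ≥ 40−24, i.e. δ+…+δ^K ≥ 16/13 ≈ 1.2308.
With δ = 3/4, the partial sums are K=1: 0.7500, K=2: 1.3125.
K = 2 is the first length at which the sum reaches 1.2308.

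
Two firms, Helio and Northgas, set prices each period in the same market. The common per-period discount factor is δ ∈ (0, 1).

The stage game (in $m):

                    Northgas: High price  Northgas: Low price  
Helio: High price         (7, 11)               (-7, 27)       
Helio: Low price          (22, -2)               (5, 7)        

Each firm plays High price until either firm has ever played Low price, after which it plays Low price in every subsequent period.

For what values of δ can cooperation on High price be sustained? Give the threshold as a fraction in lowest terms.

For Helio: deviation gain 22−7 = 15, per-period punishment loss 7−5 = 2. IC gives δ ≥ 15/17.
For Northgas: gain 16, loss 4 per period, so δ ≥ 16/20 = 4/5.
The tighter constraint is Helio's, so cooperation needs δ ≥ 15/17.

15/17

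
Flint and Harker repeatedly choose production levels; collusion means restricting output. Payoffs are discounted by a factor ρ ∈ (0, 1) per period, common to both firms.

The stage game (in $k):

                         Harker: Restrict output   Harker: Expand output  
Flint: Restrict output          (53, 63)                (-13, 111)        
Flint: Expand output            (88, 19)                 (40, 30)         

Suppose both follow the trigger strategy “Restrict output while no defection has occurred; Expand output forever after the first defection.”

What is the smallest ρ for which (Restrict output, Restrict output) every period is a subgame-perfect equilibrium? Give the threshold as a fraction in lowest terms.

35/48

For Flint: deviation gain 88−53 = 35, per-period punishment loss 53−40 = 13. IC gives ρ ≥ 35/48.
For Harker: gain 48, loss 33 per period, so ρ ≥ 48/81 = 16/27.
The tighter constraint is Flint's, so cooperation needs ρ ≥ 35/48.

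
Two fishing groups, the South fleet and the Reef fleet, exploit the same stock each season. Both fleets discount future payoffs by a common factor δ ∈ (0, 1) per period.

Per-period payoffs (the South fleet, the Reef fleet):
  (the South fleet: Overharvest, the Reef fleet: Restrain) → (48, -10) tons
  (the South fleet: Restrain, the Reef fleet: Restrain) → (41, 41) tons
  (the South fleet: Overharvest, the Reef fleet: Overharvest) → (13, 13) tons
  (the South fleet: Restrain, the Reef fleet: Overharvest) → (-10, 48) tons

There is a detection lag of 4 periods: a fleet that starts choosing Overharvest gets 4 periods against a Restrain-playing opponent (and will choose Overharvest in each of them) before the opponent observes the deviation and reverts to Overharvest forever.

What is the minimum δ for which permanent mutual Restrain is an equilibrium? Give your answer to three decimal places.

A deviator earns 48 for 4 periods, then 13 forever; cooperating earns 41 forever. Multiplying the IC by (1−δ):
41 ≥ 48(1−δ^4) + 13δ^4, so 35·δ^4 ≥ 7 and δ^4 ≥ 1/5.
δ ≥ (1/5)^(1/4) ≈ 0.669.

0.669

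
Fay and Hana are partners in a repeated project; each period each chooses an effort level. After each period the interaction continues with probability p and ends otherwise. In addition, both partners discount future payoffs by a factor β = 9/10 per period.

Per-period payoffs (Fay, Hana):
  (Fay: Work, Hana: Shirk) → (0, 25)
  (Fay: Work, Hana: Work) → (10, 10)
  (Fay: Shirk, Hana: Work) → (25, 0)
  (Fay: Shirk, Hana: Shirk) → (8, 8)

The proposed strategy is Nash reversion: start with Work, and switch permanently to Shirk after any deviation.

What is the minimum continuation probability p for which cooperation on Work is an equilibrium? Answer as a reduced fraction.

50/51

With continuation probability p and discount β, the effective per-period discount factor is βp.
Grim-trigger IC: βp ≥ (25−10)/(25−8) = 15/17.
So p ≥ (15/17)/(9/10) = 50/51.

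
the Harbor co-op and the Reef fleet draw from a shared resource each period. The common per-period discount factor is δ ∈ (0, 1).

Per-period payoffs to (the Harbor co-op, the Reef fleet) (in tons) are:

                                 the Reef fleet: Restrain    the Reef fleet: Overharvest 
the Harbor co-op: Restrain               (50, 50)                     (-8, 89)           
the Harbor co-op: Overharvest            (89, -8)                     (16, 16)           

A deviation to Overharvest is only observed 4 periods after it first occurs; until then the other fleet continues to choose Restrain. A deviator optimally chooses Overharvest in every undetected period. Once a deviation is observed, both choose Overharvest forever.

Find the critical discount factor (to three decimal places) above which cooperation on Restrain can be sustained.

A deviator earns 89 for 4 periods, then 16 forever; cooperating earns 50 forever. Multiplying the IC by (1−δ):
50 ≥ 89(1−δ^4) + 16δ^4, so 73·δ^4 ≥ 39 and δ^4 ≥ 39/73.
δ ≥ (39/73)^(1/4) ≈ 0.855.

0.855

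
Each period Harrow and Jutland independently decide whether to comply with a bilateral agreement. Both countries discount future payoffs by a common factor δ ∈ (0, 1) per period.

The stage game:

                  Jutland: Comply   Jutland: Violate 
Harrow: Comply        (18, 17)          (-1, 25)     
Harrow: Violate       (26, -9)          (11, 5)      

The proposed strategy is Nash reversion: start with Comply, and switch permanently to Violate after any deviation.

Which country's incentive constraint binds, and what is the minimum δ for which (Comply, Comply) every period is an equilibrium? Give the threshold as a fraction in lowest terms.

Harrow; δ ≥ 8/15

Harrow's threshold: (26−18)/(26−11) = 8/15.
Jutland's threshold: (25−17)/(25−5) = 2/5.
8/15 > 2/5, so Harrow binds and δ* = 8/15.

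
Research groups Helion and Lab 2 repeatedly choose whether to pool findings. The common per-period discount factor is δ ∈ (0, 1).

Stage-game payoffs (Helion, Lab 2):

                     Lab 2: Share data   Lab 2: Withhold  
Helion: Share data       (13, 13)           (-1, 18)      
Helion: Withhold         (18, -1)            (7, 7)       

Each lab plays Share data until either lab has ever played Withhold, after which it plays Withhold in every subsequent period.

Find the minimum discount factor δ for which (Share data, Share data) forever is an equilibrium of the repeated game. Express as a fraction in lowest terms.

Under grim trigger the critical discount factor is (T−C)/(T−P) with T = 18, C = 13, P = 7.
δ* = (18−13)/(18−7) = 5/11.

5/11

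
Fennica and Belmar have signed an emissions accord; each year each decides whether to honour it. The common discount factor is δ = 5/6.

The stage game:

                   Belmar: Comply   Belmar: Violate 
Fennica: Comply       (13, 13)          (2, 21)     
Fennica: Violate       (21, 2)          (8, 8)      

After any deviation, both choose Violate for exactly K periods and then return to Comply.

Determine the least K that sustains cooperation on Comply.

3

Need Σ_{k=1}^{K} δ^k ≥ (21−13)/(13−8) = 1.6000 at δ = 5/6.
At K = 2 the sum is 1.5278 < 1.6000; at K = 3 it is 2.1065 ≥ 1.6000.
So the minimum punishment length is K = 3.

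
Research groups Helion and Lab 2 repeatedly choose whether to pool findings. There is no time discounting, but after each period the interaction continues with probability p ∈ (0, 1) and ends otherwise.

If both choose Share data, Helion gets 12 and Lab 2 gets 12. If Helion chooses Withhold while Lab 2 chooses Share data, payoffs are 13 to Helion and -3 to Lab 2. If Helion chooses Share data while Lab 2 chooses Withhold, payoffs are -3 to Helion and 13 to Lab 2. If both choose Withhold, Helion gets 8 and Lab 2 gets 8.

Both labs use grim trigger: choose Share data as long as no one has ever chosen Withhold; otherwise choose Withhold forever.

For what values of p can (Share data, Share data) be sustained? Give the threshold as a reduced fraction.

With no time discounting, the continuation probability p plays the role of the discount factor.
Grim-trigger IC: 12/(1−p) ≥ 13 + 8p/(1−p) ⇒ p ≥ (13−12)/(13−8) = 1/5.

1/5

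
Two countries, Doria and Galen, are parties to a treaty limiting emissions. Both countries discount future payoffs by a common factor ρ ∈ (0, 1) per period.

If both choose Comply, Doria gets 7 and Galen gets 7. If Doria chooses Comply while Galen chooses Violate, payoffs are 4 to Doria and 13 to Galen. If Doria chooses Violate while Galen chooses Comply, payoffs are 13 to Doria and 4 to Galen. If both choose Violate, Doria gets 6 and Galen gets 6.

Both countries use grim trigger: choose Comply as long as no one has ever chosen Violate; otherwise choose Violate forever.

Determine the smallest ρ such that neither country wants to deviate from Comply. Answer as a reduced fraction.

One-period gain from deviating is 13 − 7 = 6. The loss is 7 − 6 = 1 in every subsequent period, with present value 1·ρ/(1−ρ).
Deviation is unprofitable when 1·ρ/(1−ρ) ≥ 6, i.e. ρ/(1−ρ) ≥ 6.
Equivalently ρ ≥ 6/(6+1) = 6/7.

6/7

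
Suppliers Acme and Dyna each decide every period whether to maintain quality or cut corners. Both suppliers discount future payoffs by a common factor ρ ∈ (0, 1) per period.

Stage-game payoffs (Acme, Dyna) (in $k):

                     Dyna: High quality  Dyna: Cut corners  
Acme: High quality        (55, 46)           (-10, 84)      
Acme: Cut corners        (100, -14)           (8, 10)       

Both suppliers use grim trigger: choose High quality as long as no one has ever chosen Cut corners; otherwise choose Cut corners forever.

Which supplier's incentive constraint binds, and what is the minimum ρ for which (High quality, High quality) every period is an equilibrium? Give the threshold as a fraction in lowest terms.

Dyna; ρ ≥ 19/37

For Acme: deviation gain 100−55 = 45, per-period punishment loss 55−8 = 47. IC gives ρ ≥ 45/92.
For Dyna: gain 38, loss 36 per period, so ρ ≥ 38/74 = 19/37.
The tighter constraint is Dyna's, so cooperation needs ρ ≥ 19/37.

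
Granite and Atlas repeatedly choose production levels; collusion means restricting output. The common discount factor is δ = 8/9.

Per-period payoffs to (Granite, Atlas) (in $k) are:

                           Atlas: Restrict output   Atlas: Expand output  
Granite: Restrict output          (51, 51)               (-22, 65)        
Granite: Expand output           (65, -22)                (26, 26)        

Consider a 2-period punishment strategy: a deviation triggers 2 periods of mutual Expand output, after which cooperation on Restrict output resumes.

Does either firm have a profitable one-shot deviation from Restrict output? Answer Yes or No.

Comparing payoff streams over the 3 periods until play realigns: cooperate → 51(1+δ+…+δ^2); deviate → 65 + 26(δ+…+δ^2).
Cooperation is sustained iff (51−26)(δ+…+δ^2) ≥ 65−51.
δ+…+δ^2 = 8/9·(1−(8/9)^2)/(1−8/9) = 1.6790, and (65−51)/(51−26) = 0.5600.
1.6790 ≥ 0.5600, so cooperation is sustainable.

No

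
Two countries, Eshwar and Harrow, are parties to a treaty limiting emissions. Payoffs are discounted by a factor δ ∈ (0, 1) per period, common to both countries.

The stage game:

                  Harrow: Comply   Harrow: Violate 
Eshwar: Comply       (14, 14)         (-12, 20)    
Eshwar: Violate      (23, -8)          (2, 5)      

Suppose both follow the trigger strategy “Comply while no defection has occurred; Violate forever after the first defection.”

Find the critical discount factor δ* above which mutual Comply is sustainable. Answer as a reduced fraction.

For Eshwar: deviation gain 23−14 = 9, per-period punishment loss 14−2 = 12. IC gives δ ≥ 9/21 = 3/7.
For Harrow: gain 6, loss 9 per period, so δ ≥ 6/15 = 2/5.
The tighter constraint is Eshwar's, so cooperation needs δ ≥ 3/7.

3/7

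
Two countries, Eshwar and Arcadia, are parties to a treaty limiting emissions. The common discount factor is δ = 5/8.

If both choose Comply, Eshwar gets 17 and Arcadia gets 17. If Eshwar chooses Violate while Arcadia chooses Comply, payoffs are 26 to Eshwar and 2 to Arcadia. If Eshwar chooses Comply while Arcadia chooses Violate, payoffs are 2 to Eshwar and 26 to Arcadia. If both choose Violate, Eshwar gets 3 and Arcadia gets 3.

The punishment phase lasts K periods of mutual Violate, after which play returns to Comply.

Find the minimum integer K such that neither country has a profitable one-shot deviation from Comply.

2

Need Σ_{k=1}^{K} δ^k ≥ (26−17)/(17−3) = 0.6429 at δ = 5/8.
At K = 1 the sum is 0.6250 < 0.6429; at K = 2 it is 1.0156 ≥ 0.6429.
So the minimum punishment length is K = 2.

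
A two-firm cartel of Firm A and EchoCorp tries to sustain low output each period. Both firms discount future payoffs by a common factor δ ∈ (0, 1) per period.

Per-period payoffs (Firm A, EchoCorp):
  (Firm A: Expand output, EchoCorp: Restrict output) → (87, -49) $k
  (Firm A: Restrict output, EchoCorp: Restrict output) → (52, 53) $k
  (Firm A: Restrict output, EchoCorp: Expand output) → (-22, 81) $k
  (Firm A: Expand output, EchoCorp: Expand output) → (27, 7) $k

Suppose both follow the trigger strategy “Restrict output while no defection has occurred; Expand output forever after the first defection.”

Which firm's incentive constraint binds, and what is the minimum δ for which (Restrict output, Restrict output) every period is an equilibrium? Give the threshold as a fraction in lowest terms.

Firm A's threshold: (87−52)/(87−27) = 7/12.
EchoCorp's threshold: (81−53)/(81−7) = 14/37.
7/12 > 14/37, so Firm A binds and δ* = 7/12.

Firm A; δ ≥ 7/12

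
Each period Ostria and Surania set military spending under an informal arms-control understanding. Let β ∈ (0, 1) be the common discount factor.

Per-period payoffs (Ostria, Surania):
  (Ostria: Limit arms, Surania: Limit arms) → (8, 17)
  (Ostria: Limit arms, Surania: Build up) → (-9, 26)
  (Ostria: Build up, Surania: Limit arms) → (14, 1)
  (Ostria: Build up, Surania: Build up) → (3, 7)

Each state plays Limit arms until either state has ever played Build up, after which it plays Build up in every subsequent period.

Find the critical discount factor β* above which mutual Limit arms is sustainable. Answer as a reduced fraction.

For Ostria: deviation gain 14−8 = 6, per-period punishment loss 8−3 = 5. IC gives β ≥ 6/11.
For Surania: gain 9, loss 10 per period, so β ≥ 9/19.
The tighter constraint is Ostria's, so cooperation needs β ≥ 6/11.

6/11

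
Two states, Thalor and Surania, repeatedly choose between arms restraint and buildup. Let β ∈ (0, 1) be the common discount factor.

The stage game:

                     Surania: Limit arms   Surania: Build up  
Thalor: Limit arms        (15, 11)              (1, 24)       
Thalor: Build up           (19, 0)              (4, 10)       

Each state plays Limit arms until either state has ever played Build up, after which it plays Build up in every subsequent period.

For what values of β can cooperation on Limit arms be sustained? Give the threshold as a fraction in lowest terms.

13/14

For Thalor: deviation gain 19−15 = 4, per-period punishment loss 15−4 = 11. IC gives β ≥ 4/15.
For Surania: gain 13, loss 1 per period, so β ≥ 13/14.
The tighter constraint is Surania's, so cooperation needs β ≥ 13/14.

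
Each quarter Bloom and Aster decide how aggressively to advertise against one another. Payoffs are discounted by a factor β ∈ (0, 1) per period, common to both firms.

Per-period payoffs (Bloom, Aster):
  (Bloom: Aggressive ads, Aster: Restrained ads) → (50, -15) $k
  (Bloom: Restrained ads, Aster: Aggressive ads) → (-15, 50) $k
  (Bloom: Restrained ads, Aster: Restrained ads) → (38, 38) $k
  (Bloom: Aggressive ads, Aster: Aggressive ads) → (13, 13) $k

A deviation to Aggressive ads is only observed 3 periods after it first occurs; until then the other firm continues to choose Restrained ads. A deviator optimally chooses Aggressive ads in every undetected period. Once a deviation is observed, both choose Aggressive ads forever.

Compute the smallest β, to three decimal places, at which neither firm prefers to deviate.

0.687

The best deviation is to choose Aggressive ads for all 3 undetected periods, earning 50 each, then 13 forever once detected.
Deviation value: 50(1−β^3)/(1−β) + 13β^3/(1−β); cooperation value: 38/(1−β).
IC: 38 ≥ 50(1−β^3) + 13β^3 = 50 − 37β^3.
So β^3 ≥ 12/37, giving β ≥ (12/37)^(1/3) ≈ 0.687.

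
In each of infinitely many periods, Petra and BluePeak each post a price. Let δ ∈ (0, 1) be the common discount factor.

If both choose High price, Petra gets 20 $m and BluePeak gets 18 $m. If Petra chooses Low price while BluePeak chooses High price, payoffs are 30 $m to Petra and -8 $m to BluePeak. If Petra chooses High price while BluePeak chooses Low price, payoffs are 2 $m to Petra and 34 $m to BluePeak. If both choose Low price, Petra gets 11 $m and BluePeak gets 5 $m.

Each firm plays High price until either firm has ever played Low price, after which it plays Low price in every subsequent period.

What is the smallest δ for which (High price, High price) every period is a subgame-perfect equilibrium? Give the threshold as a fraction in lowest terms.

16/29

For Petra: deviation gain 30−20 = 10, per-period punishment loss 20−11 = 9. IC gives δ ≥ 10/19.
For BluePeak: gain 16, loss 13 per period, so δ ≥ 16/29.
The tighter constraint is BluePeak's, so cooperation needs δ ≥ 16/29.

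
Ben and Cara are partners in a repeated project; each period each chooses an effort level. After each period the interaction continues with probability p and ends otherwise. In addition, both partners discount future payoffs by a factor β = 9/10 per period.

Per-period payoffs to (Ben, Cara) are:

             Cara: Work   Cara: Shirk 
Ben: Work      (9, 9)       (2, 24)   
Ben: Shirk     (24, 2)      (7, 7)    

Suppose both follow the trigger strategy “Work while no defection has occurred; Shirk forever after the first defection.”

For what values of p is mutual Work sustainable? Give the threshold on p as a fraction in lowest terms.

50/51

Expected continuation weight on next period's payoff is β·p = 9/10·p, which plays the role of the discount factor.
Cooperation requires 9/10·p ≥ (24−9)/(24−7) = 15/17, hence p ≥ 50/51.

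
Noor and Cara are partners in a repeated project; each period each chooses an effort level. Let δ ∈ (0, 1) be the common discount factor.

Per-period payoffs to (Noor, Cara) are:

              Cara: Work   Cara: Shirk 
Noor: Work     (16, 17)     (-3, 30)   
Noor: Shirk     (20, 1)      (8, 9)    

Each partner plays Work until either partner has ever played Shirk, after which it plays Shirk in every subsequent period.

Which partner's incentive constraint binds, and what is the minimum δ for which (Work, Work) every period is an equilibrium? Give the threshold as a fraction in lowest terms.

Cara; δ ≥ 13/21

For Noor: deviation gain 20−16 = 4, per-period punishment loss 16−8 = 8. IC gives δ ≥ 4/12 = 1/3.
For Cara: gain 13, loss 8 per period, so δ ≥ 13/21.
The tighter constraint is Cara's, so cooperation needs δ ≥ 13/21.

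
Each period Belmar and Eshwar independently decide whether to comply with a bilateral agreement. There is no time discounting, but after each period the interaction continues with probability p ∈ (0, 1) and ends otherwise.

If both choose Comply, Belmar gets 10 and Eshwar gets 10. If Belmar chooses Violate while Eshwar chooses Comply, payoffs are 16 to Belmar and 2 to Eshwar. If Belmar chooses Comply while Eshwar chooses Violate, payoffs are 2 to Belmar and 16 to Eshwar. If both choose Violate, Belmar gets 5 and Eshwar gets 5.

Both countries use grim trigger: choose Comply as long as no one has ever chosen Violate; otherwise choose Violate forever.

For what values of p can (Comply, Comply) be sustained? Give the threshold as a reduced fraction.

Expected cooperation value is 10 + p·10 + p²·10 + … = 10/(1−p); deviation gives 16 + p·5/(1−p).
10 ≥ 16(1−p) + 5p ⇒ 11p ≥ 6 ⇒ p ≥ 6/11.

6/11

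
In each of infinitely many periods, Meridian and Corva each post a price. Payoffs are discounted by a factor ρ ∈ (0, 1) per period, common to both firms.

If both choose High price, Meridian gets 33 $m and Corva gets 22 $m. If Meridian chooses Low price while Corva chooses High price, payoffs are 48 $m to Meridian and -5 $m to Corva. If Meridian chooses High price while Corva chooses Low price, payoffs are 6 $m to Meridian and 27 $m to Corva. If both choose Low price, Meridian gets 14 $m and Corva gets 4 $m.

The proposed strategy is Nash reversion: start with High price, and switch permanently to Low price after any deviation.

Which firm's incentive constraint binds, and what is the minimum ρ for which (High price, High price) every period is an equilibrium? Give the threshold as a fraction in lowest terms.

Meridian's threshold: (48−33)/(48−14) = 15/34.
Corva's threshold: (27−22)/(27−4) = 5/23.
15/34 > 5/23, so Meridian binds and ρ* = 15/34.

Meridian; ρ ≥ 15/34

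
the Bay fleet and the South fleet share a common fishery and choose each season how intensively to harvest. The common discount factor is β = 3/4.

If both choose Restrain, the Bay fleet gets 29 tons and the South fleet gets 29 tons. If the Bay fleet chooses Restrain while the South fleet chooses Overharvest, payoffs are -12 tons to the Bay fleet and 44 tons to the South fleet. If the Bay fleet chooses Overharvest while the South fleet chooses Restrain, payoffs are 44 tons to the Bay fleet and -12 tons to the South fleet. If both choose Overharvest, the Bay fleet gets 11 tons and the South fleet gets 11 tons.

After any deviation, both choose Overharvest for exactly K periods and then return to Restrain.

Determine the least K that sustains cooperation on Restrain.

Need Σ_{k=1}^{K} β^k ≥ (44−29)/(29−11) = 0.8333 at β = 3/4.
At K = 1 the sum is 0.7500 < 0.8333; at K = 2 it is 1.3125 ≥ 0.8333.
So the minimum punishment length is K = 2.

2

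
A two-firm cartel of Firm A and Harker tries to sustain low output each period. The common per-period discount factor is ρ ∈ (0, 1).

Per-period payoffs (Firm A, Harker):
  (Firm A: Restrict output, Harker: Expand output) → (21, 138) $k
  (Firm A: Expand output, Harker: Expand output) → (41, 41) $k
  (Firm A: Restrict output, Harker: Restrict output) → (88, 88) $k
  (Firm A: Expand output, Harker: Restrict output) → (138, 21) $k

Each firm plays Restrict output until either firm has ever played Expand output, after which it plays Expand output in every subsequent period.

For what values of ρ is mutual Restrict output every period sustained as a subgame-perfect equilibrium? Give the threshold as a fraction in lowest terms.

Cooperation forever yields 88 each period: 88/(1−ρ).
Deviating yields 138 once, then 41 forever: 138 + 41ρ/(1−ρ).
No profitable deviation requires 88/(1−ρ) ≥ 138 + 41ρ/(1−ρ).
Multiplying by (1−ρ): 88 ≥ 138(1−ρ) + 41ρ = 138 − 97ρ.
So 97ρ ≥ 50, i.e. ρ ≥ 50/97.

50/97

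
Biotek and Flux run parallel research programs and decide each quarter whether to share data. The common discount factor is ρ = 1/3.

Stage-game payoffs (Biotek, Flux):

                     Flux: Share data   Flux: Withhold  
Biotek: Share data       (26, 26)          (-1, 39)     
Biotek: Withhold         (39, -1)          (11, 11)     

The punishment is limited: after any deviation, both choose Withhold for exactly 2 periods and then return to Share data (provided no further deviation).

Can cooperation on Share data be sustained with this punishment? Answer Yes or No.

No

Comparing payoff streams over the 3 periods until play realigns: cooperate → 26(1+ρ+…+ρ^2); deviate → 39 + 11(ρ+…+ρ^2).
Cooperation is sustained iff (26−11)(ρ+…+ρ^2) ≥ 39−26.
ρ+…+ρ^2 = 1/3·(1−(1/3)^2)/(1−1/3) = 0.4444, and (39−26)/(26−11) = 0.8667.
0.4444 < 0.8667, so cooperation is not sustainable.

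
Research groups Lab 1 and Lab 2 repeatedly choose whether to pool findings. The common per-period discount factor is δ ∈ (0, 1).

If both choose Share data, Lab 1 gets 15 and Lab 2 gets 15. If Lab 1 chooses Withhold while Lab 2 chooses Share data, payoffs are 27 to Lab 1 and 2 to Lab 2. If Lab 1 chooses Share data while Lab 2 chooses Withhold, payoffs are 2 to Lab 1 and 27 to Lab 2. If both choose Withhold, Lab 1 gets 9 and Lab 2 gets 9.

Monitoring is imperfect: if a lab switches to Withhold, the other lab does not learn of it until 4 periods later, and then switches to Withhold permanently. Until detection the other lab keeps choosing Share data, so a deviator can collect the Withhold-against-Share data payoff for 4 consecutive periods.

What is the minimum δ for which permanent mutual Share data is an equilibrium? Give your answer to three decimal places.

The best deviation is to choose Withhold for all 4 undetected periods, earning 27 each, then 9 forever once detected.
Deviation value: 27(1−δ^4)/(1−δ) + 9δ^4/(1−δ); cooperation value: 15/(1−δ).
IC: 15 ≥ 27(1−δ^4) + 9δ^4 = 27 − 18δ^4.
So δ^4 ≥ 12/18 = 2/3, giving δ ≥ (2/3)^(1/4) ≈ 0.904.

0.904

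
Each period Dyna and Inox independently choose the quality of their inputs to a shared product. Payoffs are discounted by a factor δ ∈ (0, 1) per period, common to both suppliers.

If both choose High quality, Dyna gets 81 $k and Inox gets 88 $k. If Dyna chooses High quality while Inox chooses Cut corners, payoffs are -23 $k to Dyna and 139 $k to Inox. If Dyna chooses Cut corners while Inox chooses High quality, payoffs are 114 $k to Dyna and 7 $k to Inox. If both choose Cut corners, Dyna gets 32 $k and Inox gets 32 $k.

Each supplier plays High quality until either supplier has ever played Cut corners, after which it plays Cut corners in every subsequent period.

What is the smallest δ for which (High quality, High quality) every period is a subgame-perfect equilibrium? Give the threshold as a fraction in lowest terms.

For Dyna: deviation gain 114−81 = 33, per-period punishment loss 81−32 = 49. IC gives δ ≥ 33/82.
For Inox: gain 51, loss 56 per period, so δ ≥ 51/107.
The tighter constraint is Inox's, so cooperation needs δ ≥ 51/107.

51/107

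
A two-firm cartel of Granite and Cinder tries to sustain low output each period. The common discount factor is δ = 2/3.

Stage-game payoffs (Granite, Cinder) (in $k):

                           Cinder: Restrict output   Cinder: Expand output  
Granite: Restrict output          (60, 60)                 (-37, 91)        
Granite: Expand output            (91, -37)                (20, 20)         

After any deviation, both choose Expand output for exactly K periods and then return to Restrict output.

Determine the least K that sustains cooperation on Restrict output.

2

IC: δ(1−δ^K)/(1−δ) ≥ (91−60)/(60−20) = 31/40.
With δ = 2/3: need 1 − δ^K ≥ 31/40·(1−2/3)/(2/3), i.e. δ^K ≤ 0.6125.
Since (2/3)^1 = 0.6667 and (2/3)^2 = 0.4444, the smallest such K is 2.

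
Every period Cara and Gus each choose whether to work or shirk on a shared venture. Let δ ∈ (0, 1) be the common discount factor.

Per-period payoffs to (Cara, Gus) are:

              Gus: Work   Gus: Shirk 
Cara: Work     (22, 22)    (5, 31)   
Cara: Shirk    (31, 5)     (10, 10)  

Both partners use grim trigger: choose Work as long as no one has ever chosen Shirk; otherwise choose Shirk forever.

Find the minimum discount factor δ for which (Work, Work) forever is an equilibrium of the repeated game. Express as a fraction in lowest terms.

3/7

Under grim trigger the critical discount factor is (T−C)/(T−P) with T = 31, C = 22, P = 10.
δ* = (31−22)/(31−10) = 9/21 = 3/7.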